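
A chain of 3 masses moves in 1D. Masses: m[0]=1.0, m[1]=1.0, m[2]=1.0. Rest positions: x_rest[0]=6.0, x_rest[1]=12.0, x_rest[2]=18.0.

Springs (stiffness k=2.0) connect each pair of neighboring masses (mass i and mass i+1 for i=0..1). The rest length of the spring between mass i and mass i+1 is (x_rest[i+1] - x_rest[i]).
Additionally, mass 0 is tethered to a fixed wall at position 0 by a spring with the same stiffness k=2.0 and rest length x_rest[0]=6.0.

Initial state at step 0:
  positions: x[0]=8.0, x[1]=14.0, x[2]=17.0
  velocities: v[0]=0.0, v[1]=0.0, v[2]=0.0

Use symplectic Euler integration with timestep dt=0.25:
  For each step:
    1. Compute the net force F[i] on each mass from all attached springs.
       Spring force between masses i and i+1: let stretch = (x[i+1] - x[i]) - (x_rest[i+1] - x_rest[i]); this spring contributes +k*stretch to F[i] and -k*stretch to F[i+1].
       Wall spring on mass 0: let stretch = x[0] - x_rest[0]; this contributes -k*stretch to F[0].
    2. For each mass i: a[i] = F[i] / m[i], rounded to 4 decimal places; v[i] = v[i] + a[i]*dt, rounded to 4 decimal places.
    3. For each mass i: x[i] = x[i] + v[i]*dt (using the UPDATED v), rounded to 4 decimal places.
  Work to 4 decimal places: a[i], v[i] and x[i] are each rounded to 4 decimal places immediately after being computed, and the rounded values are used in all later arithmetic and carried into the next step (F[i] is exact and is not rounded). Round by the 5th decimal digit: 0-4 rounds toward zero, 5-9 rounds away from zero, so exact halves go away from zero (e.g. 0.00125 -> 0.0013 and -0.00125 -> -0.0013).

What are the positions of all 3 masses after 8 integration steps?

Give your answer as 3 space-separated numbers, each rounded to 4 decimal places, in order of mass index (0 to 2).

Step 0: x=[8.0000 14.0000 17.0000] v=[0.0000 0.0000 0.0000]
Step 1: x=[7.7500 13.6250 17.3750] v=[-1.0000 -1.5000 1.5000]
Step 2: x=[7.2656 12.9844 18.0313] v=[-1.9375 -2.5625 2.6250]
Step 3: x=[6.5879 12.2598 18.8067] v=[-2.7109 -2.8985 3.1016]
Step 4: x=[5.7957 11.6446 19.5138] v=[-3.1689 -2.4610 2.8282]
Step 5: x=[5.0101 11.2819 19.9872] v=[-3.1423 -1.4509 1.8936]
Step 6: x=[4.3822 11.2234 20.1225] v=[-2.5115 -0.2342 0.5410]
Step 7: x=[4.0617 11.4221 19.8954] v=[-1.2820 0.7948 -0.9086]
Step 8: x=[4.1536 11.7599 19.3591] v=[0.3674 1.3513 -2.1453]

Answer: 4.1536 11.7599 19.3591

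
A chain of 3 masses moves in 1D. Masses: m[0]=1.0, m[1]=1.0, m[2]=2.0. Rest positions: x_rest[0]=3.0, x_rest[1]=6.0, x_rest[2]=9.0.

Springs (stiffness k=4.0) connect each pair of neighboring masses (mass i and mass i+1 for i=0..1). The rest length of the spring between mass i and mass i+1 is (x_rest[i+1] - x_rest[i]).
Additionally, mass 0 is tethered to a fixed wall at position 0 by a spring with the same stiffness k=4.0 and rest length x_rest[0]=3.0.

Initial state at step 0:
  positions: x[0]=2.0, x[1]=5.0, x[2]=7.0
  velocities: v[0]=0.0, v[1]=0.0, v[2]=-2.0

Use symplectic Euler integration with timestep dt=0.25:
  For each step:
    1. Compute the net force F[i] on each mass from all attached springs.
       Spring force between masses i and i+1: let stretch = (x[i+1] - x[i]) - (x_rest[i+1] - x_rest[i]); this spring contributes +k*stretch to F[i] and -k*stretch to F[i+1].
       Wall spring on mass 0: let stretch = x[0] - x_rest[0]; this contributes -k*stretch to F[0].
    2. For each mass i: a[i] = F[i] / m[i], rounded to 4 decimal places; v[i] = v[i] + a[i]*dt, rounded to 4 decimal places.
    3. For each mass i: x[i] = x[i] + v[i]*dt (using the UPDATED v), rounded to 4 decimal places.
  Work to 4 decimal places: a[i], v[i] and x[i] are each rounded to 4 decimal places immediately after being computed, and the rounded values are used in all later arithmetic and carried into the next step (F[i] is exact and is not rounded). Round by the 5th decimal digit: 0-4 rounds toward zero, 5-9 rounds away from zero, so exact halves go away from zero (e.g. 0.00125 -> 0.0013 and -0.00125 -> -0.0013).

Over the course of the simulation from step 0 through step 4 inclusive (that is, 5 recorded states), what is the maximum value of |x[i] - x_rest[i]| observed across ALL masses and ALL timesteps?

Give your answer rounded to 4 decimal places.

Answer: 2.7488

Derivation:
Step 0: x=[2.0000 5.0000 7.0000] v=[0.0000 0.0000 -2.0000]
Step 1: x=[2.2500 4.7500 6.6250] v=[1.0000 -1.0000 -1.5000]
Step 2: x=[2.5625 4.3438 6.3906] v=[1.2500 -1.6250 -0.9375]
Step 3: x=[2.6797 4.0039 6.2754] v=[0.4688 -1.3595 -0.4609]
Step 4: x=[2.4580 3.9009 6.2512] v=[-0.8867 -0.4122 -0.0967]
Max displacement = 2.7488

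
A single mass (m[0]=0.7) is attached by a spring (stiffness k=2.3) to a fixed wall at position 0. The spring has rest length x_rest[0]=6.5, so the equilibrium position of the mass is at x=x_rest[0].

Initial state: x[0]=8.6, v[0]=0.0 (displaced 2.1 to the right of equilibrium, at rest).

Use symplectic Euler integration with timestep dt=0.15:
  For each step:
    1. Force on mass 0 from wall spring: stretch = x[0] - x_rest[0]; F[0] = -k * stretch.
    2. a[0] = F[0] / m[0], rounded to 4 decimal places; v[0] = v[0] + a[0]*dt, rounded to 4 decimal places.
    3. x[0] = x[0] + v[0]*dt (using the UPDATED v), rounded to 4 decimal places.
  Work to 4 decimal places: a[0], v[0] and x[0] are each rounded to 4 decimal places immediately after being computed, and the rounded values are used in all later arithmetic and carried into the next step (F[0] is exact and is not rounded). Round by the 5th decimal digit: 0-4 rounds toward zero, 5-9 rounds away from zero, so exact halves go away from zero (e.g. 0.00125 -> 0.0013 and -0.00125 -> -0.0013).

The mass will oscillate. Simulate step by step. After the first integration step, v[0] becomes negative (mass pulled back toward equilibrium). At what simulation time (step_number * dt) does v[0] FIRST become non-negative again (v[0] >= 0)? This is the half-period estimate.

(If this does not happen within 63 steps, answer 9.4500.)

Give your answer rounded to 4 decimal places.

Step 0: x=[8.6000] v=[0.0000]
Step 1: x=[8.4448] v=[-1.0350]
Step 2: x=[8.1458] v=[-1.9935]
Step 3: x=[7.7251] v=[-2.8046]
Step 4: x=[7.2138] v=[-3.4084]
Step 5: x=[6.6498] v=[-3.7602]
Step 6: x=[6.0747] v=[-3.8340]
Step 7: x=[5.5310] v=[-3.6244]
Step 8: x=[5.0590] v=[-3.1468]
Step 9: x=[4.6935] v=[-2.4366]
Step 10: x=[4.4616] v=[-1.5463]
Step 11: x=[4.3803] v=[-0.5417]
Step 12: x=[4.4558] v=[0.5030]
First v>=0 after going negative at step 12, time=1.8000

Answer: 1.8000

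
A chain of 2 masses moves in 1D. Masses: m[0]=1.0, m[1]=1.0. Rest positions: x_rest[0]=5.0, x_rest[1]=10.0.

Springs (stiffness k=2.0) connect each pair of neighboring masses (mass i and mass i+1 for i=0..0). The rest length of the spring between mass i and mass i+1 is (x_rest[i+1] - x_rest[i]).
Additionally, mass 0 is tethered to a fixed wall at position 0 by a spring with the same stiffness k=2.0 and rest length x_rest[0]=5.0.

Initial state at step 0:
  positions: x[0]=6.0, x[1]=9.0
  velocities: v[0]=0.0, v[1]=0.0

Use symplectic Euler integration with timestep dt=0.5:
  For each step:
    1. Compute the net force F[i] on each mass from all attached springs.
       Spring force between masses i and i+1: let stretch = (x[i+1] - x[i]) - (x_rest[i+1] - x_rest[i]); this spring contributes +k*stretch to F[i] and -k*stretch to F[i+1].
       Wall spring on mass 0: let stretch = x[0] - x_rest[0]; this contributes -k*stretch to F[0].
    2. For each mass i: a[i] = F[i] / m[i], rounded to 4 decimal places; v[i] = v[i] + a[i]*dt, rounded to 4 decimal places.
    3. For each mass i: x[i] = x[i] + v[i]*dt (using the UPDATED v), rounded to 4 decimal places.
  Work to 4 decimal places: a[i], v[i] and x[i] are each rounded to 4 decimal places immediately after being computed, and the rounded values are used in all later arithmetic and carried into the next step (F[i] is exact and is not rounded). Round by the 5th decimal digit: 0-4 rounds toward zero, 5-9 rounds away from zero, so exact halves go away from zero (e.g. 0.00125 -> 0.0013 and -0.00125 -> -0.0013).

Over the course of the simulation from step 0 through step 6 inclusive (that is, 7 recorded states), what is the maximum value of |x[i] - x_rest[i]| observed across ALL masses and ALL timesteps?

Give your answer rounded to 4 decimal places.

Step 0: x=[6.0000 9.0000] v=[0.0000 0.0000]
Step 1: x=[4.5000 10.0000] v=[-3.0000 2.0000]
Step 2: x=[3.5000 10.7500] v=[-2.0000 1.5000]
Step 3: x=[4.3750 10.3750] v=[1.7500 -0.7500]
Step 4: x=[6.0625 9.5000] v=[3.3750 -1.7500]
Step 5: x=[6.4375 9.4063] v=[0.7500 -0.1875]
Step 6: x=[5.0782 10.3282] v=[-2.7187 1.8437]
Max displacement = 1.5000

Answer: 1.5000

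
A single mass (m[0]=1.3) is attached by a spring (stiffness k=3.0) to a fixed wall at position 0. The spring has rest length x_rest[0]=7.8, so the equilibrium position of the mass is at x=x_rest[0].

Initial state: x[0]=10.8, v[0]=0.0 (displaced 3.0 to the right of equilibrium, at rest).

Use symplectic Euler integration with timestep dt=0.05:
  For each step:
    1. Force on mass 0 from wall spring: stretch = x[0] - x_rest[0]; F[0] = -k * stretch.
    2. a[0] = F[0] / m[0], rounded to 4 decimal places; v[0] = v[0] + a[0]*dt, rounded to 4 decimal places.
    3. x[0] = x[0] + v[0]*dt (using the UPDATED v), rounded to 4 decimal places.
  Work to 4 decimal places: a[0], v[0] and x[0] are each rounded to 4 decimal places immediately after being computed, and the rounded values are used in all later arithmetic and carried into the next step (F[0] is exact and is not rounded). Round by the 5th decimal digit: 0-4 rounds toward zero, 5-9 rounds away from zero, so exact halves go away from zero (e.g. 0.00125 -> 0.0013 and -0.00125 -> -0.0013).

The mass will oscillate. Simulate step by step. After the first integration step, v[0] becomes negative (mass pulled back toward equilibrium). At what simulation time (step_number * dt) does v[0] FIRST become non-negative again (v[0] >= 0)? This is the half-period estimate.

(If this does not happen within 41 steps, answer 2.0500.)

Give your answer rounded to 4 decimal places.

Step 0: x=[10.8000] v=[0.0000]
Step 1: x=[10.7827] v=[-0.3462]
Step 2: x=[10.7482] v=[-0.6904]
Step 3: x=[10.6967] v=[-1.0306]
Step 4: x=[10.6285] v=[-1.3648]
Step 5: x=[10.5439] v=[-1.6912]
Step 6: x=[10.4435] v=[-2.0078]
Step 7: x=[10.3279] v=[-2.3128]
Step 8: x=[10.1977] v=[-2.6045]
Step 9: x=[10.0536] v=[-2.8812]
Step 10: x=[9.8965] v=[-3.1412]
Step 11: x=[9.7273] v=[-3.3831]
Step 12: x=[9.5470] v=[-3.6055]
Step 13: x=[9.3566] v=[-3.8071]
Step 14: x=[9.1573] v=[-3.9867]
Step 15: x=[8.9501] v=[-4.1433]
Step 16: x=[8.7363] v=[-4.2760]
Step 17: x=[8.5171] v=[-4.3840]
Step 18: x=[8.2938] v=[-4.4667]
Step 19: x=[8.0676] v=[-4.5237]
Step 20: x=[7.8399] v=[-4.5546]
Step 21: x=[7.6119] v=[-4.5592]
Step 22: x=[7.3850] v=[-4.5375]
Step 23: x=[7.1605] v=[-4.4896]
Step 24: x=[6.9397] v=[-4.4158]
Step 25: x=[6.7239] v=[-4.3165]
Step 26: x=[6.5143] v=[-4.1923]
Step 27: x=[6.3121] v=[-4.0440]
Step 28: x=[6.1185] v=[-3.8723]
Step 29: x=[5.9346] v=[-3.6783]
Step 30: x=[5.7614] v=[-3.4631]
Step 31: x=[5.6000] v=[-3.2279]
Step 32: x=[5.4513] v=[-2.9741]
Step 33: x=[5.3161] v=[-2.7031]
Step 34: x=[5.1953] v=[-2.4165]
Step 35: x=[5.0895] v=[-2.1160]
Step 36: x=[4.9993] v=[-1.8033]
Step 37: x=[4.9253] v=[-1.4801]
Step 38: x=[4.8679] v=[-1.1484]
Step 39: x=[4.8274] v=[-0.8101]
Step 40: x=[4.8040] v=[-0.4671]
Step 41: x=[4.7979] v=[-0.1214]
v[0] did not become non-negative within 41 steps; using fallback time=2.0500

Answer: 2.0500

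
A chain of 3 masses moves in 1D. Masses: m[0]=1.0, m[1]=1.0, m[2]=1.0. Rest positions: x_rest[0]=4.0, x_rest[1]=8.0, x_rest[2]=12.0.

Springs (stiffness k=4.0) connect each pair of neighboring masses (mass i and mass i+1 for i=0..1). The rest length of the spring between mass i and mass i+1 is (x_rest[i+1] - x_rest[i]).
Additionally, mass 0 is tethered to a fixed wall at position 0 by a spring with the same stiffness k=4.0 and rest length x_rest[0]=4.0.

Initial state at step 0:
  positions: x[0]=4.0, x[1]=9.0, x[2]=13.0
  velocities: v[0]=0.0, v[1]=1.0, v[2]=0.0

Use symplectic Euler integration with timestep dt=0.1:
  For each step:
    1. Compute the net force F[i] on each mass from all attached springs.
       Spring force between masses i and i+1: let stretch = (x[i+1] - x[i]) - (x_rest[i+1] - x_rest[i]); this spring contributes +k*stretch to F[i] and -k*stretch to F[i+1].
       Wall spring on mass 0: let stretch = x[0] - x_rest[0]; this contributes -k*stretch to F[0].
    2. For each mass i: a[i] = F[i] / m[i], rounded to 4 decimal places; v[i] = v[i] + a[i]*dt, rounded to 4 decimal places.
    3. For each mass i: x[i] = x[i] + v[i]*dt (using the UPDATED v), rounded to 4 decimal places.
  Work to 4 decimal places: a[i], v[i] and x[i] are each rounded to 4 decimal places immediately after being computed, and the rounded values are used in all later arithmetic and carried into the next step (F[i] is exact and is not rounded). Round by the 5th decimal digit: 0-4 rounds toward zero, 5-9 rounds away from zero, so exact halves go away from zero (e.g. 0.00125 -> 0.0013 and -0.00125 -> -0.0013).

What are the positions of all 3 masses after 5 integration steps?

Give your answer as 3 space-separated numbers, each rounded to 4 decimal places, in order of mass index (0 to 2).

Answer: 4.5148 8.9100 13.0213

Derivation:
Step 0: x=[4.0000 9.0000 13.0000] v=[0.0000 1.0000 0.0000]
Step 1: x=[4.0400 9.0600 13.0000] v=[0.4000 0.6000 0.0000]
Step 2: x=[4.1192 9.0768 13.0024] v=[0.7920 0.1680 0.0240]
Step 3: x=[4.2319 9.0523 13.0078] v=[1.1274 -0.2448 0.0538]
Step 4: x=[4.3682 8.9932 13.0150] v=[1.3628 -0.5908 0.0716]
Step 5: x=[4.5148 8.9100 13.0213] v=[1.4655 -0.8321 0.0629]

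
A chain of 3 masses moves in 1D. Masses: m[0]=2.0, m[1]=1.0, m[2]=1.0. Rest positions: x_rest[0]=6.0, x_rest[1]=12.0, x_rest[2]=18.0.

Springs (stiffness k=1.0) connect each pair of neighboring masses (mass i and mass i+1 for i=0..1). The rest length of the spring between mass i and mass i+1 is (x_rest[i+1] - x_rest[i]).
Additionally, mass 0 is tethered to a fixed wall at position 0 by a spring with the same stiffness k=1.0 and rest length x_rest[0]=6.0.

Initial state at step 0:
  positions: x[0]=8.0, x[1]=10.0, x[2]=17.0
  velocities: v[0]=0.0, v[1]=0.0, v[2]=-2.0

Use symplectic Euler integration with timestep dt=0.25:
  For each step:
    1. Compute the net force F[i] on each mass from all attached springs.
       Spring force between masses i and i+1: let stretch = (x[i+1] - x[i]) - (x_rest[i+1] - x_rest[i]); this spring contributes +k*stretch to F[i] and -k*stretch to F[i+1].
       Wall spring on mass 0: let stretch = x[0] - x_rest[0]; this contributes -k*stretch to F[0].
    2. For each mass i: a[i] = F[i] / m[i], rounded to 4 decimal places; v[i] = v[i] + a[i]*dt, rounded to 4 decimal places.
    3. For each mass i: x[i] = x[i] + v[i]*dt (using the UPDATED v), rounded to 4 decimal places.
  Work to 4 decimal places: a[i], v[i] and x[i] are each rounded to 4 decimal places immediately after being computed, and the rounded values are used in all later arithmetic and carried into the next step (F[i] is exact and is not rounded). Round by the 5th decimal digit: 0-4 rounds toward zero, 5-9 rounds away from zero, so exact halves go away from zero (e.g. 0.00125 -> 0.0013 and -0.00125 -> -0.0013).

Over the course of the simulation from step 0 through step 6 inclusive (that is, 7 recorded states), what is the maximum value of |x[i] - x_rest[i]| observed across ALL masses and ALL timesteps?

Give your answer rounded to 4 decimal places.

Answer: 3.1981

Derivation:
Step 0: x=[8.0000 10.0000 17.0000] v=[0.0000 0.0000 -2.0000]
Step 1: x=[7.8125 10.3125 16.4375] v=[-0.7500 1.2500 -2.2500]
Step 2: x=[7.4590 10.8516 15.8672] v=[-1.4141 2.1563 -2.2813]
Step 3: x=[6.9784 11.4921 15.3584] v=[-1.9224 2.5621 -2.0352]
Step 4: x=[6.4208 12.0922 14.9830] v=[-2.2305 2.4003 -1.5018]
Step 5: x=[5.8398 12.5185 14.8019] v=[-2.3242 1.7052 -0.7245]
Step 6: x=[5.2850 12.6701 14.8531] v=[-2.2193 0.6064 0.2047]
Max displacement = 3.1981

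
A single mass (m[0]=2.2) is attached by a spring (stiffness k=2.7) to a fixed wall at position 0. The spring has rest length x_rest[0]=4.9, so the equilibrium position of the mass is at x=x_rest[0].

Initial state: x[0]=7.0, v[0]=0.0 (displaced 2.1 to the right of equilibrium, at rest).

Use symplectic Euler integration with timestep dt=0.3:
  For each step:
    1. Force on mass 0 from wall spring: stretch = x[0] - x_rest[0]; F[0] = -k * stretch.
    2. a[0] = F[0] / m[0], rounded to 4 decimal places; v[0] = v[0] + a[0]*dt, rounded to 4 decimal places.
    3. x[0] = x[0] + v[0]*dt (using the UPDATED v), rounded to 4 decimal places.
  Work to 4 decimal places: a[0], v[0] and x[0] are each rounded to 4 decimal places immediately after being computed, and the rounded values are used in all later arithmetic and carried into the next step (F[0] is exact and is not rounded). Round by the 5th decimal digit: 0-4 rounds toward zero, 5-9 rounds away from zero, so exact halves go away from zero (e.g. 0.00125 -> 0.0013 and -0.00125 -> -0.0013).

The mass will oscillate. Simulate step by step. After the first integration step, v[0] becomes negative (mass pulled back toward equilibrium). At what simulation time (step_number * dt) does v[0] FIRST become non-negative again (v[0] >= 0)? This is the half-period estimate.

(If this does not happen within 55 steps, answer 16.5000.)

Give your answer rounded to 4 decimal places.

Step 0: x=[7.0000] v=[0.0000]
Step 1: x=[6.7680] v=[-0.7732]
Step 2: x=[6.3297] v=[-1.4610]
Step 3: x=[5.7335] v=[-1.9874]
Step 4: x=[5.0452] v=[-2.2943]
Step 5: x=[4.3409] v=[-2.3478]
Step 6: x=[3.6983] v=[-2.1419]
Step 7: x=[3.1885] v=[-1.6995]
Step 8: x=[2.8677] v=[-1.0694]
Step 9: x=[2.7714] v=[-0.3211]
Step 10: x=[2.9102] v=[0.4626]
First v>=0 after going negative at step 10, time=3.0000

Answer: 3.0000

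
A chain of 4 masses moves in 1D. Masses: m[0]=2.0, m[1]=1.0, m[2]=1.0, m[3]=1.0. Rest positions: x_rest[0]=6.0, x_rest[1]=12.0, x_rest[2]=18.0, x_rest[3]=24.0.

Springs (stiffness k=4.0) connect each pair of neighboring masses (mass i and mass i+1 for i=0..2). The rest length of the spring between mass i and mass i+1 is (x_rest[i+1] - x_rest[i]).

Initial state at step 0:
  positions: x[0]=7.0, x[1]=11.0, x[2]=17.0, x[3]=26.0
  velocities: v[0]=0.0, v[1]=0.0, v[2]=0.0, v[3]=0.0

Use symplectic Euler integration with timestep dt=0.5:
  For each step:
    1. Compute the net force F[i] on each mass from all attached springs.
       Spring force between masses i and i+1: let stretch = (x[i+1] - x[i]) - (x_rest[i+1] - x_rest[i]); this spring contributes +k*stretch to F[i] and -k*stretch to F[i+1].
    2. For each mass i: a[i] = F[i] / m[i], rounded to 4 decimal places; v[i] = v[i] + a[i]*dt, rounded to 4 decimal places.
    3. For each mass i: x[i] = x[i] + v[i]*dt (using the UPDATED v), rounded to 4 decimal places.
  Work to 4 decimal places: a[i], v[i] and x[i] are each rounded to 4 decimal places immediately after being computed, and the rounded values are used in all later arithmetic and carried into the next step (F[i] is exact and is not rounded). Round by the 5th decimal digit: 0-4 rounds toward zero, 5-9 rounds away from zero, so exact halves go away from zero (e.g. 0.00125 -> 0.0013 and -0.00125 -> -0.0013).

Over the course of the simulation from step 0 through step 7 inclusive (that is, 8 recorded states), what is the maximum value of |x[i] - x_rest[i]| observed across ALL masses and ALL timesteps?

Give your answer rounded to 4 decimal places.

Answer: 3.0000

Derivation:
Step 0: x=[7.0000 11.0000 17.0000 26.0000] v=[0.0000 0.0000 0.0000 0.0000]
Step 1: x=[6.0000 13.0000 20.0000 23.0000] v=[-2.0000 4.0000 6.0000 -6.0000]
Step 2: x=[5.5000 15.0000 19.0000 23.0000] v=[-1.0000 4.0000 -2.0000 0.0000]
Step 3: x=[6.7500 11.5000 18.0000 25.0000] v=[2.5000 -7.0000 -2.0000 4.0000]
Step 4: x=[7.3750 9.7500 17.5000 26.0000] v=[1.2500 -3.5000 -1.0000 2.0000]
Step 5: x=[6.1875 13.3750 17.7500 24.5000] v=[-2.3750 7.2500 0.5000 -3.0000]
Step 6: x=[5.5938 14.1875 20.3750 22.2500] v=[-1.1875 1.6250 5.2500 -4.5000]
Step 7: x=[6.2969 12.5938 18.6875 24.1250] v=[1.4062 -3.1874 -3.3750 3.7500]
Max displacement = 3.0000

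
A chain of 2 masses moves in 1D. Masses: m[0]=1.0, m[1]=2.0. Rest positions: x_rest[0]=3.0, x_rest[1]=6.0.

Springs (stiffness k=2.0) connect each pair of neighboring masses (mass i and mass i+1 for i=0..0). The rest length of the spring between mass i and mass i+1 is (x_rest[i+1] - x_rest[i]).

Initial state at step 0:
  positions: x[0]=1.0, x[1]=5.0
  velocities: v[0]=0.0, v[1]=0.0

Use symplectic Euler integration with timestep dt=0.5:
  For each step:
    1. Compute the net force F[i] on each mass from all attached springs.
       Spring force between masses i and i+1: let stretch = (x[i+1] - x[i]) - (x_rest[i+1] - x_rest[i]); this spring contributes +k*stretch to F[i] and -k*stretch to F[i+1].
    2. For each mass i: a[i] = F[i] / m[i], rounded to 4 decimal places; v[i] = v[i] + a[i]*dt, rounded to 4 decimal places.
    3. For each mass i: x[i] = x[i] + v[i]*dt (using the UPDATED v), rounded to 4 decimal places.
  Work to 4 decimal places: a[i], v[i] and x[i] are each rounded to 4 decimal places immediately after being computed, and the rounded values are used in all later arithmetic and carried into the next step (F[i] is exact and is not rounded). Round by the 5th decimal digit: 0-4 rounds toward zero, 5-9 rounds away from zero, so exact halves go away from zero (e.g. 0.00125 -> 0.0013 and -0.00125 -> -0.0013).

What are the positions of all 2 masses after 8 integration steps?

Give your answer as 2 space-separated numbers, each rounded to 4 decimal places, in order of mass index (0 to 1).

Step 0: x=[1.0000 5.0000] v=[0.0000 0.0000]
Step 1: x=[1.5000 4.7500] v=[1.0000 -0.5000]
Step 2: x=[2.1250 4.4375] v=[1.2500 -0.6250]
Step 3: x=[2.4063 4.2969] v=[0.5625 -0.2813]
Step 4: x=[2.1329 4.4336] v=[-0.5469 0.2734]
Step 5: x=[1.5098 4.7452] v=[-1.2462 0.6231]
Step 6: x=[1.0044 4.9979] v=[-1.0108 0.5054]
Step 7: x=[0.9958 5.0023] v=[-0.0173 0.0087]
Step 8: x=[1.4904 4.7550] v=[0.9892 -0.4946]

Answer: 1.4904 4.7550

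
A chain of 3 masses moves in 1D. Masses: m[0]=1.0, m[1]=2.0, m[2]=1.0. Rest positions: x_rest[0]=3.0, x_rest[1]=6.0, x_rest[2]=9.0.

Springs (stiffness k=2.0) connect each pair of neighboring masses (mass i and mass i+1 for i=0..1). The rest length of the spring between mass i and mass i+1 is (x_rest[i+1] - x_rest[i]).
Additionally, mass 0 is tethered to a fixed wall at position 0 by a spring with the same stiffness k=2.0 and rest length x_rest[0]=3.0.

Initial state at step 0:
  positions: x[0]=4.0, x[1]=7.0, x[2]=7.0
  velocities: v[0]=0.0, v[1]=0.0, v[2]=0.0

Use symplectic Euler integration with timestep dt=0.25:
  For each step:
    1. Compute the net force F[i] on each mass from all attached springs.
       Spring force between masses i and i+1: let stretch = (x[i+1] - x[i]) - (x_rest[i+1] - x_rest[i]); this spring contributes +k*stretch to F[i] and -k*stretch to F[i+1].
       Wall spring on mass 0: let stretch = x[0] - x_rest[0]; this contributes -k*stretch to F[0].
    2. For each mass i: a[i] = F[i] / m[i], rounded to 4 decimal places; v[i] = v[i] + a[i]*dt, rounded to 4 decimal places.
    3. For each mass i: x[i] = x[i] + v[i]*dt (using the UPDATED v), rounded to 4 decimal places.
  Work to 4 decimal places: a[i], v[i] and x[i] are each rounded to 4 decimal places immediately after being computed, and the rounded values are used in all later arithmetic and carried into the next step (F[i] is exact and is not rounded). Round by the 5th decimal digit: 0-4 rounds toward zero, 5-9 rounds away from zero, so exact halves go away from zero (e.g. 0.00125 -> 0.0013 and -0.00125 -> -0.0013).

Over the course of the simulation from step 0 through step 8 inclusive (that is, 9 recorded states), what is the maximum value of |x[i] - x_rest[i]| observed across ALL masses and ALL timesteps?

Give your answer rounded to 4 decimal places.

Answer: 2.0876

Derivation:
Step 0: x=[4.0000 7.0000 7.0000] v=[0.0000 0.0000 0.0000]
Step 1: x=[3.8750 6.8125 7.3750] v=[-0.5000 -0.7500 1.5000]
Step 2: x=[3.6328 6.4766 8.0547] v=[-0.9688 -1.3438 2.7188]
Step 3: x=[3.2920 6.0616 8.9122] v=[-1.3633 -1.6602 3.4298]
Step 4: x=[2.8859 5.6516 9.7883] v=[-1.6245 -1.6400 3.5045]
Step 5: x=[2.4648 5.3273 10.5224] v=[-1.6846 -1.2973 2.9362]
Step 6: x=[2.0934 5.1488 10.9821] v=[-1.4858 -0.7142 1.8387]
Step 7: x=[1.8422 5.1439 11.0876] v=[-1.0048 -0.0197 0.4221]
Step 8: x=[1.7734 5.3041 10.8252] v=[-0.2751 0.6408 -1.0498]
Max displacement = 2.0876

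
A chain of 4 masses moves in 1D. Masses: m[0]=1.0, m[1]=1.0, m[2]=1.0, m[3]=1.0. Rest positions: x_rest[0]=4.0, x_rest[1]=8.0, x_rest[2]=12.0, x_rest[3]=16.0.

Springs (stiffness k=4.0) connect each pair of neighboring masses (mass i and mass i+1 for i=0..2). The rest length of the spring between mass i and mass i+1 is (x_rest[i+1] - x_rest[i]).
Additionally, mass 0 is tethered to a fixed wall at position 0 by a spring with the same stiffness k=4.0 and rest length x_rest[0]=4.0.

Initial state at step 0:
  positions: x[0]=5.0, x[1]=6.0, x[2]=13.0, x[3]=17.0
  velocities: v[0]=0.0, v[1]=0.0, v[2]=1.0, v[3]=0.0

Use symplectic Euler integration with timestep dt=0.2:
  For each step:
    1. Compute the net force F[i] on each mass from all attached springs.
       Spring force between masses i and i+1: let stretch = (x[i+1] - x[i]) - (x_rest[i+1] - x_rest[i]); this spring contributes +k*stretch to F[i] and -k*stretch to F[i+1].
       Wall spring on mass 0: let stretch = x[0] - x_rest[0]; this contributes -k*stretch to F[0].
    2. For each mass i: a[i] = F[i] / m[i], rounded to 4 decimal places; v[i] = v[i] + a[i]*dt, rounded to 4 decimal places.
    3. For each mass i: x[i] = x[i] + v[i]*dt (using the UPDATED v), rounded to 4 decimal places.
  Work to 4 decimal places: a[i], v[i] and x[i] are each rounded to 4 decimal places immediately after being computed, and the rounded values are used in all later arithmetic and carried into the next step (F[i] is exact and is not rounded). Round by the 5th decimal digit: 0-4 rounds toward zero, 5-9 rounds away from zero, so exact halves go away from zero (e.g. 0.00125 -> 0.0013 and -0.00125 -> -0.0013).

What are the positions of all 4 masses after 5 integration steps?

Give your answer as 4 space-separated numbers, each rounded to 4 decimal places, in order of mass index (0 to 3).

Answer: 3.5010 9.7944 12.4683 16.0696

Derivation:
Step 0: x=[5.0000 6.0000 13.0000 17.0000] v=[0.0000 0.0000 1.0000 0.0000]
Step 1: x=[4.3600 6.9600 12.7200 17.0000] v=[-3.2000 4.8000 -1.4000 0.0000]
Step 2: x=[3.4384 8.4256 12.2032 16.9552] v=[-4.6080 7.3280 -2.5840 -0.2240]
Step 3: x=[2.7646 9.6977 11.8423 16.7901] v=[-3.3690 6.3603 -1.8045 -0.8256]
Step 4: x=[2.7578 10.2036 11.9299 16.4733] v=[-0.0342 2.5295 0.4381 -1.5838]
Step 5: x=[3.5010 9.7944 12.4683 16.0696] v=[3.7162 -2.0461 2.6918 -2.0185]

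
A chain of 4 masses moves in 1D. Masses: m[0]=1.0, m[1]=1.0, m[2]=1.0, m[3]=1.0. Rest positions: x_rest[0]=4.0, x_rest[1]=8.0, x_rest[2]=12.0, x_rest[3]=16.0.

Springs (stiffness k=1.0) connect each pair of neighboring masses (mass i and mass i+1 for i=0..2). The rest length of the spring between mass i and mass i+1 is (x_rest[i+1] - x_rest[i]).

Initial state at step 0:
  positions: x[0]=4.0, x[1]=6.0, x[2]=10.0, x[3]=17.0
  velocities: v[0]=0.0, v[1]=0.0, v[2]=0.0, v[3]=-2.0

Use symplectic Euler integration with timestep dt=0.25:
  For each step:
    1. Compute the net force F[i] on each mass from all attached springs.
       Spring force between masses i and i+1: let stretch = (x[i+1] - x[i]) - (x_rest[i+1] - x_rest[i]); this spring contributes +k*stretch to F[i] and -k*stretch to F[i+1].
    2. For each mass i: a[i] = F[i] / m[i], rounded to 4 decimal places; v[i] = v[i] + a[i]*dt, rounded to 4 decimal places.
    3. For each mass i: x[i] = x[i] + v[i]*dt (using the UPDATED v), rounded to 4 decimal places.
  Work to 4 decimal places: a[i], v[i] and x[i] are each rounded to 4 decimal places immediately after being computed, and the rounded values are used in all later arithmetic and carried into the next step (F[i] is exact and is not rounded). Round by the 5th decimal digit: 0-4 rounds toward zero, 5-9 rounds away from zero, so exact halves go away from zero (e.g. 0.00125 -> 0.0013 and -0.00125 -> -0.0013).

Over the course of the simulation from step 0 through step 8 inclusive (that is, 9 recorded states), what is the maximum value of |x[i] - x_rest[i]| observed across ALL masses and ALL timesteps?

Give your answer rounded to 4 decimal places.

Step 0: x=[4.0000 6.0000 10.0000 17.0000] v=[0.0000 0.0000 0.0000 -2.0000]
Step 1: x=[3.8750 6.1250 10.1875 16.3125] v=[-0.5000 0.5000 0.7500 -2.7500]
Step 2: x=[3.6406 6.3633 10.5039 15.4922] v=[-0.9375 0.9531 1.2656 -3.2813]
Step 3: x=[3.3264 6.6902 10.8733 14.6101] v=[-1.2568 1.3076 1.4775 -3.5284]
Step 4: x=[2.9724 7.0683 11.2148 13.7445] v=[-1.4159 1.5124 1.3659 -3.4626]
Step 5: x=[2.6244 7.4496 11.4552 12.9708] v=[-1.3919 1.5251 0.9617 -3.0950]
Step 6: x=[2.3280 7.7797 11.5400 12.3523] v=[-1.1856 1.3202 0.3392 -2.4739]
Step 7: x=[2.1223 8.0041 11.4406 11.9331] v=[-0.8227 0.8974 -0.3978 -1.6770]
Step 8: x=[2.0342 8.0756 11.1572 11.7331] v=[-0.3523 0.2861 -1.1338 -0.8001]
Max displacement = 4.2669

Answer: 4.2669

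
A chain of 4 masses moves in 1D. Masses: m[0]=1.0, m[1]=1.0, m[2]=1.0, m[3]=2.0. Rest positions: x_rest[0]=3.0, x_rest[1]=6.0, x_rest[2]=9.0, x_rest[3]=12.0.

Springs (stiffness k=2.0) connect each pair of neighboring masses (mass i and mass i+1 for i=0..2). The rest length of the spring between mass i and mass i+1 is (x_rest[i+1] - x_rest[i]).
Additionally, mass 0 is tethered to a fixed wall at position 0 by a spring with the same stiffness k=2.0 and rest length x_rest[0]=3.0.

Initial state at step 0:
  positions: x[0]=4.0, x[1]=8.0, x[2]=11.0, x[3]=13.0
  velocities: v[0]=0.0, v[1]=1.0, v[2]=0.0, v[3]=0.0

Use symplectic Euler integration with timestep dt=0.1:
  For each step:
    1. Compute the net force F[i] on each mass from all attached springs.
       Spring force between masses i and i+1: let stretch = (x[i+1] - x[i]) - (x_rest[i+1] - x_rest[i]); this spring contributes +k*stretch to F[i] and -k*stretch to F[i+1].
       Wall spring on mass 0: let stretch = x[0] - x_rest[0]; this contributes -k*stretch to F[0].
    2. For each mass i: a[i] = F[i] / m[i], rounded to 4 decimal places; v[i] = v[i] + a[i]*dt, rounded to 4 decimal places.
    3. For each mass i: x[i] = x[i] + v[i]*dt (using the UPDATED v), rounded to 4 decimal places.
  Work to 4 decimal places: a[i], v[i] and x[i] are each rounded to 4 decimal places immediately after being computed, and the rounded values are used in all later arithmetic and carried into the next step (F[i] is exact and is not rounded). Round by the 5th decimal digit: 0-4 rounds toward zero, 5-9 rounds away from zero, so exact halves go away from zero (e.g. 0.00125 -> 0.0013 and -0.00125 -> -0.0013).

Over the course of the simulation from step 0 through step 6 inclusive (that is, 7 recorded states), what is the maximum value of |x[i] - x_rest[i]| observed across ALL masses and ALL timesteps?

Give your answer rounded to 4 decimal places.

Answer: 2.1673

Derivation:
Step 0: x=[4.0000 8.0000 11.0000 13.0000] v=[0.0000 1.0000 0.0000 0.0000]
Step 1: x=[4.0000 8.0800 10.9800 13.0100] v=[0.0000 0.8000 -0.2000 0.1000]
Step 2: x=[4.0016 8.1364 10.9426 13.0297] v=[0.0160 0.5640 -0.3740 0.1970]
Step 3: x=[4.0059 8.1662 10.8908 13.0585] v=[0.0426 0.2983 -0.5178 0.2883]
Step 4: x=[4.0133 8.1673 10.8279 13.0957] v=[0.0735 0.0112 -0.6292 0.3715]
Step 5: x=[4.0235 8.1386 10.7571 13.1402] v=[0.1016 -0.2875 -0.7078 0.4447]
Step 6: x=[4.0355 8.0799 10.6816 13.1908] v=[0.1199 -0.5868 -0.7549 0.5064]
Max displacement = 2.1673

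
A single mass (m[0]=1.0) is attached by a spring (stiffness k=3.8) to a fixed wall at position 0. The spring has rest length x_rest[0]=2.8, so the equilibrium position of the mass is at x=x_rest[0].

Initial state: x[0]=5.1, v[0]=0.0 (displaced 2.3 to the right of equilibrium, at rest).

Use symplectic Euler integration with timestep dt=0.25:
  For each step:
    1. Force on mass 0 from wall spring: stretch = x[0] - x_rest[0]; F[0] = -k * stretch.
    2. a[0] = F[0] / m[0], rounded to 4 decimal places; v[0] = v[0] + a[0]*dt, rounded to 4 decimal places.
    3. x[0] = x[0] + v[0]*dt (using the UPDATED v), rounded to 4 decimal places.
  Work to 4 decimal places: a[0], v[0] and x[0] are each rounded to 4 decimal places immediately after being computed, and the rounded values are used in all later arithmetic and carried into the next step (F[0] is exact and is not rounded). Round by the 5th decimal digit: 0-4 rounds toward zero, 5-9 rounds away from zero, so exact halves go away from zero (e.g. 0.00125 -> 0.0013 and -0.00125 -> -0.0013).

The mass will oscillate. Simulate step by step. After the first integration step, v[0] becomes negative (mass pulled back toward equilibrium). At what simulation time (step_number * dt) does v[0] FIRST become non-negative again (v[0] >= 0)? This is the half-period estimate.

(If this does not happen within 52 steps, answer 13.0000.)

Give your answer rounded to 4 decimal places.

Answer: 1.7500

Derivation:
Step 0: x=[5.1000] v=[0.0000]
Step 1: x=[4.5538] v=[-2.1850]
Step 2: x=[3.5910] v=[-3.8511]
Step 3: x=[2.4404] v=[-4.6026]
Step 4: x=[1.3752] v=[-4.2610]
Step 5: x=[0.6483] v=[-2.9075]
Step 6: x=[0.4325] v=[-0.8634]
Step 7: x=[0.7789] v=[1.3857]
First v>=0 after going negative at step 7, time=1.7500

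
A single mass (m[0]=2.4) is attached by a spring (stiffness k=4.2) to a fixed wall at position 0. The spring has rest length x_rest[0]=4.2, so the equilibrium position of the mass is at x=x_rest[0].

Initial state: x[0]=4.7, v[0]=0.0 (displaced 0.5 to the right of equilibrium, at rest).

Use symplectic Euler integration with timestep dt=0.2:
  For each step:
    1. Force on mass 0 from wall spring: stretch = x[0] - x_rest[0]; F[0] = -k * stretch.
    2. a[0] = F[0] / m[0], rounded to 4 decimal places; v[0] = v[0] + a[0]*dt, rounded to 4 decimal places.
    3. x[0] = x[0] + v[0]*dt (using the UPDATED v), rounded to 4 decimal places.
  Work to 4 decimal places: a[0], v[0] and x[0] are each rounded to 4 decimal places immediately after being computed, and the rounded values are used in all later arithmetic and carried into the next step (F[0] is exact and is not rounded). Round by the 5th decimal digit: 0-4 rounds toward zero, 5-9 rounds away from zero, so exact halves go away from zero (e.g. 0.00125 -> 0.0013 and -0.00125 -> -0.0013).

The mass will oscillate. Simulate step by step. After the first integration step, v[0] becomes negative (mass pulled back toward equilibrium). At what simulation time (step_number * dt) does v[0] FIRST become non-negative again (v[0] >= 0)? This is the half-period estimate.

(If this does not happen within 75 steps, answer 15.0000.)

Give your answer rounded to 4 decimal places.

Step 0: x=[4.7000] v=[0.0000]
Step 1: x=[4.6650] v=[-0.1750]
Step 2: x=[4.5974] v=[-0.3378]
Step 3: x=[4.5020] v=[-0.4769]
Step 4: x=[4.3855] v=[-0.5826]
Step 5: x=[4.2560] v=[-0.6475]
Step 6: x=[4.1226] v=[-0.6671]
Step 7: x=[3.9946] v=[-0.6400]
Step 8: x=[3.8810] v=[-0.5681]
Step 9: x=[3.7897] v=[-0.4564]
Step 10: x=[3.7271] v=[-0.3128]
Step 11: x=[3.6976] v=[-0.1473]
Step 12: x=[3.7033] v=[0.0285]
First v>=0 after going negative at step 12, time=2.4000

Answer: 2.4000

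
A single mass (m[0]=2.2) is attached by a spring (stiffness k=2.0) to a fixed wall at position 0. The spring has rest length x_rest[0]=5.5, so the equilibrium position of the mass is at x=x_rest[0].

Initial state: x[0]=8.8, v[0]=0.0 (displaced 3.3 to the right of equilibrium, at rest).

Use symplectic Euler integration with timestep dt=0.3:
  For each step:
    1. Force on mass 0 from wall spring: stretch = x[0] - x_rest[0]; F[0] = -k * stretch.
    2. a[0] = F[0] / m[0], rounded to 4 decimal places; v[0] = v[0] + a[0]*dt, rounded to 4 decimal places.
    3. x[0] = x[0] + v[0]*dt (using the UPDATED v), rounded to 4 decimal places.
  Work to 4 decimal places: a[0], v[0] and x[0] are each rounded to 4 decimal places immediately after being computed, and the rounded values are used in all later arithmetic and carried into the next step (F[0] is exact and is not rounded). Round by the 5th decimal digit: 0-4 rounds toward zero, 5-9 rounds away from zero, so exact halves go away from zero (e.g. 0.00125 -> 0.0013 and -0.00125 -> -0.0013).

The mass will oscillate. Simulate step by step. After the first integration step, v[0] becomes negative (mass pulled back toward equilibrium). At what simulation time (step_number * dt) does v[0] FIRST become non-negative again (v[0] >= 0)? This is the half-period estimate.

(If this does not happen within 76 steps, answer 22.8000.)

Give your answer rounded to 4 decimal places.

Step 0: x=[8.8000] v=[0.0000]
Step 1: x=[8.5300] v=[-0.9000]
Step 2: x=[8.0121] v=[-1.7264]
Step 3: x=[7.2887] v=[-2.4115]
Step 4: x=[6.4189] v=[-2.8993]
Step 5: x=[5.4739] v=[-3.1499]
Step 6: x=[4.5311] v=[-3.1428]
Step 7: x=[3.6675] v=[-2.8786]
Step 8: x=[2.9539] v=[-2.3788]
Step 9: x=[2.4486] v=[-1.6844]
Step 10: x=[2.1929] v=[-0.8522]
Step 11: x=[2.2078] v=[0.0498]
First v>=0 after going negative at step 11, time=3.3000

Answer: 3.3000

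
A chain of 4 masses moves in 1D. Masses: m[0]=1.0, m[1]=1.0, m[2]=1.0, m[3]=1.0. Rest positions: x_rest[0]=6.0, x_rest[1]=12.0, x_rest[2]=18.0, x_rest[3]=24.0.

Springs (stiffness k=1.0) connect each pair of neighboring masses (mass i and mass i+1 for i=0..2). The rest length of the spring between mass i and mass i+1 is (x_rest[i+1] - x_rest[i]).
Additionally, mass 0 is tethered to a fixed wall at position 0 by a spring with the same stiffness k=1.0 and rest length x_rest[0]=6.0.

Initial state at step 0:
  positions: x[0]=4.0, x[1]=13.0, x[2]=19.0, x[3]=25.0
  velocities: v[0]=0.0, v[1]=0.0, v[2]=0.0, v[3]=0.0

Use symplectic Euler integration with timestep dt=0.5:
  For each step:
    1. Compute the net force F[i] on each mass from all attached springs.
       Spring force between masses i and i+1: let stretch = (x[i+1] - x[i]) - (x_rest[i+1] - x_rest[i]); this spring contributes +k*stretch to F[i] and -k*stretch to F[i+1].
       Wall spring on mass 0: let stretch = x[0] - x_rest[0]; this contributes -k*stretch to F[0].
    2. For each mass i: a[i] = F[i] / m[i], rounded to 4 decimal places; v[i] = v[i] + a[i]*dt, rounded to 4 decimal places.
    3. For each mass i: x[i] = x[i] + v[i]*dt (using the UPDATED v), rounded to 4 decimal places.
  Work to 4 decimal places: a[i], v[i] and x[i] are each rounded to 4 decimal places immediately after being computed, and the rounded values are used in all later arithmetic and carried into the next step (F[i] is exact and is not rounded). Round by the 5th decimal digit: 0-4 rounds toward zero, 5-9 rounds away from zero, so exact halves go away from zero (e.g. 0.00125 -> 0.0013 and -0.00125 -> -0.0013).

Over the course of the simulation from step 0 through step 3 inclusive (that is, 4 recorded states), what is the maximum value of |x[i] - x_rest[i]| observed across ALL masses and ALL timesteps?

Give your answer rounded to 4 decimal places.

Answer: 2.0157

Derivation:
Step 0: x=[4.0000 13.0000 19.0000 25.0000] v=[0.0000 0.0000 0.0000 0.0000]
Step 1: x=[5.2500 12.2500 19.0000 25.0000] v=[2.5000 -1.5000 0.0000 0.0000]
Step 2: x=[6.9375 11.4375 18.8125 25.0000] v=[3.3750 -1.6250 -0.3750 0.0000]
Step 3: x=[8.0157 11.3438 18.3281 24.9531] v=[2.1563 -0.1875 -0.9688 -0.0938]
Max displacement = 2.0157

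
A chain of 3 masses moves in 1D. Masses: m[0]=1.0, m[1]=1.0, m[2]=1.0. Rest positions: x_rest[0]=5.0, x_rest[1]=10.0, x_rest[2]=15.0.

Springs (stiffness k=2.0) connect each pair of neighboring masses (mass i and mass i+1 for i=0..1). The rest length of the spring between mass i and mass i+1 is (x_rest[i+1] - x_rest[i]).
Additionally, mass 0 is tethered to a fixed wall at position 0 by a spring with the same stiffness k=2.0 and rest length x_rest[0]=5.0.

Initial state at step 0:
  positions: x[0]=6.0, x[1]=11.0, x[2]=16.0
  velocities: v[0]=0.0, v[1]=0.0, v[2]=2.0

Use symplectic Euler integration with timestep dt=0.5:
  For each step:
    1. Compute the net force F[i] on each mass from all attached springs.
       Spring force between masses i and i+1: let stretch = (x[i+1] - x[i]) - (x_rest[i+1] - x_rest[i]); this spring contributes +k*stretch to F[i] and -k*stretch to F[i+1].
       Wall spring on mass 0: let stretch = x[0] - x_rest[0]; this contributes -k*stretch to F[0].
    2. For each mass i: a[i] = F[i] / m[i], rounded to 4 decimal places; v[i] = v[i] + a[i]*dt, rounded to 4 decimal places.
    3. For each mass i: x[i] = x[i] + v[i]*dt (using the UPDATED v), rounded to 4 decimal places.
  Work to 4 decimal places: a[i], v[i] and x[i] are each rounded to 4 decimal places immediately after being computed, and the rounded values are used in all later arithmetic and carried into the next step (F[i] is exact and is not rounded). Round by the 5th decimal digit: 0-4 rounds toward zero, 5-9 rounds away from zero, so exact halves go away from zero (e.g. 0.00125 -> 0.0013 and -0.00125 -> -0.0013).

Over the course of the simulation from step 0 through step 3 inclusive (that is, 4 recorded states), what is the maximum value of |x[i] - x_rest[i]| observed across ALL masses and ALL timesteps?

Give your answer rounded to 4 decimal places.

Answer: 2.5000

Derivation:
Step 0: x=[6.0000 11.0000 16.0000] v=[0.0000 0.0000 2.0000]
Step 1: x=[5.5000 11.0000 17.0000] v=[-1.0000 0.0000 2.0000]
Step 2: x=[5.0000 11.2500 17.5000] v=[-1.0000 0.5000 1.0000]
Step 3: x=[5.1250 11.5000 17.3750] v=[0.2500 0.5000 -0.2500]
Max displacement = 2.5000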